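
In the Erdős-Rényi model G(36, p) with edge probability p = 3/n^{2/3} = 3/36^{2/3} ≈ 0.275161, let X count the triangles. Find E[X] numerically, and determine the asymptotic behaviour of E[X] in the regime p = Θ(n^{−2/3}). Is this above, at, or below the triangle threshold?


Number of potential triangles: C(36, 3) = 7140.
Each occurs with probability p³ ≈ (0.275161)³ ≈ 2.08333333e-02.
By linearity: E[X] = C(36, 3)·p³ ≈ 7140 · 2.08333333e-02 ≈ 148.750000.
Since α = 2/3 < 1, p = c/n^{2/3} ≫ 1/n is above the triangle threshold p ~ 1/n. Asymptotically E[X] ~ (c³/6)·n^{3(1−α)} = (3³/6)·n^{1} → ∞; triangles are abundant w.h.p.

E[X] ≈ 148.750000; in regime p = Θ(1/n^{2/3}) E[X] diverges (above the triangle threshold p ~ 1/n).


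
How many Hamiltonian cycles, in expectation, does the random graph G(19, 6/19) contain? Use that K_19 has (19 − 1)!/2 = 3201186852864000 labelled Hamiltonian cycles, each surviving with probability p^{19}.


K_19 has (19 − 1)!/2 = 3201186852864000 labelled Hamiltonian cycles.
For each such Hamiltonian cycle H, let X_H = 1 if all 19 edges of H are present in G. Then P[X_H = 1] = p^{19} = (6/19)^{19} = 609359740010496/1978419655660313589123979.
By linearity of expectation: E[X] = Σ_H E[X_H] = 3201186852864000 · p^{19} = 3201186852864000 · 609359740010496/1978419655660313589123979 = 1950674388386224952567660544000/1978419655660313589123979.
Numerically: E[X] ≈ 985976.

E[X] = 3201186852864000 · (6/19)^{19} = 1950674388386224952567660544000/1978419655660313589123979 ≈ 985976.


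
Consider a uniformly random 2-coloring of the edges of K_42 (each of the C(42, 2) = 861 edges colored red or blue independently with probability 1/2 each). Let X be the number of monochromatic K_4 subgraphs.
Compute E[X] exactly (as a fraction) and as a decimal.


Let X = Σ_S X_S over the C(42, 4) = 111930 subsets S of size 4, where X_S = 1 if the K_4 on S is monochromatic.
For a fixed S, the K_4 on S has C(4, 2) = 6 edges. P[all 6 edges red] = (1/2)^6, and likewise for blue, so P[monochromatic] = 2·(1/2)^6 = 2^{1 − 6} = 1/32.
Summing: E[X] = C(42, 4) · 2^{1 − 6} = 111930 · 1/32 = 55965/16.
Numerically: E[X] ≈ 3497.812.

E[X] = C(42,4)·2^(1−C(4,2)) = 55965/16 ≈ 3497.812.


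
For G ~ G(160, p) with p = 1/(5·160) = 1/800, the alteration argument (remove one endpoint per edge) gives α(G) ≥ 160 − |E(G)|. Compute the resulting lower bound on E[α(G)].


E[|E(G)|] = C(160, 2)·p = 12720 · (1/800) = 159/10.
E[α(G)] ≥ n − E[|E(G)|] = 160 − 159/10 = 1441/10.
Numerically: ≈ 144.10000.
(This is only a lower bound; the true E[α(G)] may be larger.)

E[α(G)] ≥ 1441/10 ≈ 144.10000.


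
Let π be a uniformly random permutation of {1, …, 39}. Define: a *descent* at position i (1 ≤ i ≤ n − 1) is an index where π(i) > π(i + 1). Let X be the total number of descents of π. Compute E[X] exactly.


Write X = Σ X_I over i = 1, …, 38, with X_I the indicator of one descent.
There are 38 indicators.
For each fixed i, the pair (π(i), π(i+1)) is a uniformly random ordered pair of distinct values from {1, …, 39}; by symmetry P[π(i) > π(i+1)] = 1/2.
By linearity: E[X] = 38 · (1/2) = (39 − 1) · (1/2) = 19 ≈ 19.00000.

E[X] = 19 = 19.00000.


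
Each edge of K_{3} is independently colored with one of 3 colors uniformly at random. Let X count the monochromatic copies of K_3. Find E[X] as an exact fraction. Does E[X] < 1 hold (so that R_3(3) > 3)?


E[X] = C(3, 3) · 3^{1 − 3} = 1 · 3^{−2} = 1/9.
As a reduced fraction: E[X] = 1/9 ≈ 0.11111.
Is E[X] < 1? YES.
Since E[X] < 1, there exists a 3-coloring of K_{3} with no monochromatic K_3; hence R_3(3) > 3.

E[X] = 1/9 ≈ 0.11111; E[X] < 1, so R_3(3) > 3.


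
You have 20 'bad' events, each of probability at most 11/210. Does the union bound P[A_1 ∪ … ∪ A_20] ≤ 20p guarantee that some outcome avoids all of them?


Union bound: P[∪_{i=1}^{20} A_i] ≤ Σ_i P[A_i] ≤ 20·p = 20·(11/210) = 22/21.
Numerically: 22/21 ≈ 1.048.
Is 22/21 < 1? NO.
Since the bound 22/21 is ≥ 1, the union bound is uninformative here; it does NOT by itself certify existence.

20·p = 22/21 ≈ 1.048; existence NOT certified by the union bound.


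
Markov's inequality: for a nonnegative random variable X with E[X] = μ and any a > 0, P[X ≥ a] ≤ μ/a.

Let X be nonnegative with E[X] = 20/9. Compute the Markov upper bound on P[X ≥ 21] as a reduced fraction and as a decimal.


μ = E[X] = 20/9, a = 21.
Markov: P[X ≥ 21] ≤ μ/a = (20/9)/21 = 20/189.
Numerically: ≈ 0.1058.
(Since a = 21 > μ = 2.2222, the bound 20/189 is < 1 and informative.)

P[X ≥ 21] ≤ 20/189 ≈ 0.1058.


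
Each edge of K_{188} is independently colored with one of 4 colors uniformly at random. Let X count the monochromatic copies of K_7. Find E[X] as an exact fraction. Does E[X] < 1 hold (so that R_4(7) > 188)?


E[X] = C(188, 7) · 4^{1 − 21} = 1470936391496 · 4^{−20} = 1470936391496/1099511627776.
As a reduced fraction: E[X] = 183867048937/137438953472 ≈ 1.337809.
Is E[X] < 1? NO.
Since E[X] ≥ 1, the first-moment bound is inconclusive at n = 188; it does NOT by itself certify R_4(7) > 188.

E[X] = 183867048937/137438953472 ≈ 1.337809; E[X] ≥ 1; first-moment method inconclusive here.


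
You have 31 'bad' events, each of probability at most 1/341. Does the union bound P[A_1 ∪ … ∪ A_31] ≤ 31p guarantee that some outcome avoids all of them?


Union bound: P[∪_{i=1}^{31} A_i] ≤ Σ_i P[A_i] ≤ 31·p = 31·(1/341) = 1/11.
Numerically: 1/11 ≈ 0.09091.
Is 1/11 < 1? YES.
Since P[∪ A_i] ≤ 1/11 < 1, the complement has P[∩ A_i^c] ≥ 1 − 1/11 = 10/11 > 0, so some outcome avoids every A_i.

31·p = 1/11 ≈ 0.09091; existence CERTIFIED by the union bound.


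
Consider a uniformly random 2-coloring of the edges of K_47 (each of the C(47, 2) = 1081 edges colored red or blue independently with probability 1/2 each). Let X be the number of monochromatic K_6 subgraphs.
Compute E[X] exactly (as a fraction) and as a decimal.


Let X = Σ_S X_S over the C(47, 6) = 10737573 subsets S of size 6, where X_S = 1 if the K_6 on S is monochromatic.
For a fixed S, the K_6 on S has C(6, 2) = 15 edges. P[all 15 edges red] = (1/2)^15, and likewise for blue, so P[monochromatic] = 2·(1/2)^15 = 2^{1 − 15} = 1/16384.
Summing: E[X] = C(47, 6) · 2^{1 − 15} = 10737573 · 1/16384 = 10737573/16384.
Numerically: E[X] ≈ 655.369446.

E[X] = C(47,6)·2^(1−C(6,2)) = 10737573/16384 ≈ 655.369446.


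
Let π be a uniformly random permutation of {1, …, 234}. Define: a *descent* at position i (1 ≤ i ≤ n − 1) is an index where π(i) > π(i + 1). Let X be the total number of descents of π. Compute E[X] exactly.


Write X = Σ X_I over i = 1, …, 233, with X_I the indicator of one descent.
There are 233 indicators.
For each fixed i, the pair (π(i), π(i+1)) is a uniformly random ordered pair of distinct values from {1, …, 234}; by symmetry P[π(i) > π(i+1)] = 1/2.
By linearity: E[X] = 233 · (1/2) = (234 − 1) · (1/2) = 233/2 ≈ 116.500.

E[X] = 233/2 = 116.500.


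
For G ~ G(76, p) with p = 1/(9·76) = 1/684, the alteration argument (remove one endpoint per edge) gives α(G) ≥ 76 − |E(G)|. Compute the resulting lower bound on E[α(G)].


E[|E(G)|] = C(76, 2)·p = 2850 · (1/684) = 25/6.
E[α(G)] ≥ n − E[|E(G)|] = 76 − 25/6 = 431/6.
Numerically: ≈ 71.8333.
(This is only a lower bound; the true E[α(G)] may be larger.)

E[α(G)] ≥ 431/6 ≈ 71.8333.


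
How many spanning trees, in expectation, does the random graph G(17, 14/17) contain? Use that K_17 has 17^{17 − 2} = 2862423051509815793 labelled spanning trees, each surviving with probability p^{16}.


K_17 has 17^{17 − 2} = 2862423051509815793 labelled spanning trees.
For each such spanning tree H, let X_H = 1 if all 16 edges of H are present in G. Then P[X_H = 1] = p^{16} = (14/17)^{16} = 2177953337809371136/48661191875666868481.
Summing the indicators: E[X] = Σ_H E[X_H] = 2862423051509815793 · p^{16} = 2862423051509815793 · 2177953337809371136/48661191875666868481 = 2177953337809371136/17.
Numerically: E[X] ≈ 1.2811e+17.

E[X] = 2862423051509815793 · (14/17)^{16} = 2177953337809371136/17 ≈ 1.2811e+17.


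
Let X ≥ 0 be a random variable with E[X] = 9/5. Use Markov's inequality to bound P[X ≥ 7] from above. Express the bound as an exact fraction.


μ = E[X] = 9/5, a = 7.
Markov: P[X ≥ 7] ≤ μ/a = (9/5)/7 = 9/35.
Numerically: ≈ 0.257.
(Since a = 7 > μ = 1.800, the bound 9/35 is < 1 and informative.)

P[X ≥ 7] ≤ 9/35 ≈ 0.257.


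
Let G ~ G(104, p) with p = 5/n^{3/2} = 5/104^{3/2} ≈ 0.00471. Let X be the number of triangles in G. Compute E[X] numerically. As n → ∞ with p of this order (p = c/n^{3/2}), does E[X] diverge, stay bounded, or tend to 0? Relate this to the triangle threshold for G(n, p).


Number of potential triangles: C(104, 3) = 182104.
Each occurs with probability p³ ≈ (0.00471)³ ≈ 1.04776e-07.
By linearity: E[X] = C(104, 3)·p³ ≈ 182104 · 1.04776e-07 ≈ 0.019.
Since α = 3/2 > 1, p = c/n^{3/2} = o(1/n) is below the triangle threshold p ~ 1/n. Asymptotically E[X] ~ (c³/6)·n^{3(1−α)} = (5³/6)·n^{-1.5} → 0, so by Markov's inequality G has no triangles w.h.p.

E[X] ≈ 0.019; in regime p = Θ(1/n^{3/2}) E[X] tends to 0 (below the triangle threshold p ~ 1/n).


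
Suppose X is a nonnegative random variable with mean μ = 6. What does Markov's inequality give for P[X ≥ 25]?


μ = E[X] = 6, a = 25.
Markov: P[X ≥ 25] ≤ μ/a = (6)/25 = 6/25.
Numerically: ≈ 0.24000.
(Since a = 25 > μ = 6.00000, the bound 6/25 is < 1 and informative.)

P[X ≥ 25] ≤ 6/25 ≈ 0.24000.


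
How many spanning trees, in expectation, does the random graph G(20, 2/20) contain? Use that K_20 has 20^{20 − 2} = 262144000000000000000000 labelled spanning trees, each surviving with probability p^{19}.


K_20 has 20^{20 − 2} = 262144000000000000000000 labelled spanning trees.
For each such spanning tree H, let X_H = 1 if all 19 edges of H are present in G. Then P[X_H = 1] = p^{19} = (1/10)^{19} = 1/10000000000000000000.
By linearity of expectation: E[X] = Σ_H E[X_H] = 262144000000000000000000 · p^{19} = 262144000000000000000000 · 1/10000000000000000000 = 131072/5.
Numerically: E[X] ≈ 2.621e+04.

E[X] = 262144000000000000000000 · (1/10)^{19} = 131072/5 ≈ 2.621e+04.


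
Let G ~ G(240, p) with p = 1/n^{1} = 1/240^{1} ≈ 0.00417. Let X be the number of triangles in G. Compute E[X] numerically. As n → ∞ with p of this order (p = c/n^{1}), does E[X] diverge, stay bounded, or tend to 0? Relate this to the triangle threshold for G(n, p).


Number of potential triangles: C(240, 3) = 2275280.
Each occurs with probability p³ ≈ (0.00417)³ ≈ 7.23380e-08.
By linearity: E[X] = C(240, 3)·p³ ≈ 2275280 · 7.23380e-08 ≈ 0.165.
Here α = 1, so p = 1/n is exactly at the triangle threshold p ~ 1/n. Asymptotically E[X] → c³/6 = 1³/6 = 1/6 ≈ 0.167, a bounded constant. In this regime the triangle count is asymptotically Poisson(c³/6).

E[X] ≈ 0.165; in regime p = Θ(1/n^{1}) E[X] stays bounded (at the triangle threshold p ~ 1/n).


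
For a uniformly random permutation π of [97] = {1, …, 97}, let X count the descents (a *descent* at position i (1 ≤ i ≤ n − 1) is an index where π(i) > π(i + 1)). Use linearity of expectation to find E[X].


Write X = Σ X_I over i = 1, …, 96, with X_I the indicator of one descent.
There are 96 indicators.
For each fixed i, the pair (π(i), π(i+1)) is a uniformly random ordered pair of distinct values from {1, …, 97}; by symmetry P[π(i) > π(i+1)] = 1/2.
By linearity: E[X] = 96 · (1/2) = (97 − 1) · (1/2) = 48 ≈ 48.000000.

E[X] = 48 = 48.000000.


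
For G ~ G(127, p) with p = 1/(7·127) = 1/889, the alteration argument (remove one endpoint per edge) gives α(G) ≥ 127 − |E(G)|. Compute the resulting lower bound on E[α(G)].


E[|E(G)|] = C(127, 2)·p = 8001 · (1/889) = 9.
E[α(G)] ≥ n − E[|E(G)|] = 127 − 9 = 118.
Numerically: ≈ 118.0000.
(This is only a lower bound; the true E[α(G)] may be larger.)

E[α(G)] ≥ 118 ≈ 118.0000.


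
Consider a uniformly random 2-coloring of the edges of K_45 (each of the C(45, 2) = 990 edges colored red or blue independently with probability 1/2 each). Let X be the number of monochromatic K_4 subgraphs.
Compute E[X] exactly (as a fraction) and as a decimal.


Let X = Σ_S X_S over the C(45, 4) = 148995 subsets S of size 4, where X_S = 1 if the K_4 on S is monochromatic.
For a fixed S, the K_4 on S has C(4, 2) = 6 edges. P[all 6 edges red] = (1/2)^6, and likewise for blue, so P[monochromatic] = 2·(1/2)^6 = 2^{1 − 6} = 1/32.
Summing: E[X] = C(45, 4) · 2^{1 − 6} = 148995 · 1/32 = 148995/32.
Numerically: E[X] ≈ 4656.09375.

E[X] = C(45,4)·2^(1−C(4,2)) = 148995/32 ≈ 4656.09375.


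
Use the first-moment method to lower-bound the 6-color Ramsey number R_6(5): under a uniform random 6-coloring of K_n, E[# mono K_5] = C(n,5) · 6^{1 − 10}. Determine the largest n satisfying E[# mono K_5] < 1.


We need C(n, 5) · 6^{1 − 10} < 1, i.e. C(n, 5) < 6^{10 − 1} = 10077696.
Check values of n near the boundary:
  n = 62: C(62, 5) = 6471002; 6471002 < 10077696? YES
  n = 63: C(63, 5) = 7028847; 7028847 < 10077696? YES
  n = 64: C(64, 5) = 7624512; 7624512 < 10077696? YES
  n = 65: C(65, 5) = 8259888; 8259888 < 10077696? YES
  n = 66: C(66, 5) = 8936928; 8936928 < 10077696? YES
  n = 67: C(67, 5) = 9657648; 9657648 < 10077696? YES
  n = 68: C(68, 5) = 10424128; 10424128 < 10077696? NO
  n = 69: C(69, 5) = 11238513; 11238513 < 10077696? NO
  n = 70: C(70, 5) = 12103014; 12103014 < 10077696? NO
The largest n with C(n, 5) < 10077696 is n = 67 (where E[X] = 67067/69984 ≈ 0.958). Hence R_6(5) > 67, i.e. R_6(5) ≥ 68.

Largest n = 67; hence R_6(5) > 67.


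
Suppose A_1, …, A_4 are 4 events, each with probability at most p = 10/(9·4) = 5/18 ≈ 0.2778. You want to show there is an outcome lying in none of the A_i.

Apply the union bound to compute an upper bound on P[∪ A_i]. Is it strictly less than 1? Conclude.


Union bound: P[∪_{i=1}^{4} A_i] ≤ Σ_i P[A_i] ≤ 4·p = 4·(5/18) = 10/9.
Numerically: 10/9 ≈ 1.1111.
Is 10/9 < 1? NO.
Since the bound 10/9 is ≥ 1, the union bound is uninformative here; it does NOT by itself certify existence.

4·p = 10/9 ≈ 1.1111; existence NOT certified by the union bound.


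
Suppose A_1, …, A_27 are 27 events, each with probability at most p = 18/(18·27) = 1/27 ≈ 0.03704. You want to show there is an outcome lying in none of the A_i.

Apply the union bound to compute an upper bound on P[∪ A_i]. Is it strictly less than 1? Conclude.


Union bound: P[∪_{i=1}^{27} A_i] ≤ Σ_i P[A_i] ≤ 27·p = 27·(1/27) = 1.
Numerically: 1 ≈ 1.00000.
Is 1 < 1? NO.
Since the bound 1 is ≥ 1, the union bound is uninformative here; it does NOT by itself certify existence.

27·p = 1 ≈ 1.00000; existence NOT certified by the union bound.


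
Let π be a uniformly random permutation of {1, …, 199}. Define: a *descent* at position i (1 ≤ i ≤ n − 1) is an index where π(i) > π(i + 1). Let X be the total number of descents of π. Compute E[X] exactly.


Write X = Σ X_I over i = 1, …, 198, with X_I the indicator of one descent.
There are 198 indicators.
For each fixed i, the pair (π(i), π(i+1)) is a uniformly random ordered pair of distinct values from {1, …, 199}; by symmetry P[π(i) > π(i+1)] = 1/2.
By linearity: E[X] = 198 · (1/2) = (199 − 1) · (1/2) = 99 ≈ 99.00000.

E[X] = 99 = 99.00000.


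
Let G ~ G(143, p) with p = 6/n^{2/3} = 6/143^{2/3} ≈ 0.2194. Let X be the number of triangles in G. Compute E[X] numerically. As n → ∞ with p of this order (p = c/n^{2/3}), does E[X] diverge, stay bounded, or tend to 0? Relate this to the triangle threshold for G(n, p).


Number of potential triangles: C(143, 3) = 477191.
Each occurs with probability p³ ≈ (0.2194)³ ≈ 1.056286e-02.
By linearity: E[X] = C(143, 3)·p³ ≈ 477191 · 1.056286e-02 ≈ 5040.5035.
Since α = 2/3 < 1, p = c/n^{2/3} ≫ 1/n is above the triangle threshold p ~ 1/n. Asymptotically E[X] ~ (c³/6)·n^{3(1−α)} = (6³/6)·n^{1} → ∞; triangles are abundant w.h.p.

E[X] ≈ 5040.5035; in regime p = Θ(1/n^{2/3}) E[X] diverges (above the triangle threshold p ~ 1/n).


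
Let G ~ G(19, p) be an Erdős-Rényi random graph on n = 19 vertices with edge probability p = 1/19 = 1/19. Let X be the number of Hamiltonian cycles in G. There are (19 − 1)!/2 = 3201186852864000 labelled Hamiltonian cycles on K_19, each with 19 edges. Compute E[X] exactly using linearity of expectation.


K_19 has (19 − 1)!/2 = 3201186852864000 labelled Hamiltonian cycles.
For each such Hamiltonian cycle H, let X_H = 1 if all 19 edges of H are present in G. Then P[X_H = 1] = p^{19} = (1/19)^{19} = 1/1978419655660313589123979.
By linearity: E[X] = Σ_H E[X_H] = 3201186852864000 · p^{19} = 3201186852864000 · 1/1978419655660313589123979 = 3201186852864000/1978419655660313589123979.
Numerically: E[X] ≈ 1.6181e-09.

E[X] = 3201186852864000 · (1/19)^{19} = 3201186852864000/1978419655660313589123979 ≈ 1.6181e-09.


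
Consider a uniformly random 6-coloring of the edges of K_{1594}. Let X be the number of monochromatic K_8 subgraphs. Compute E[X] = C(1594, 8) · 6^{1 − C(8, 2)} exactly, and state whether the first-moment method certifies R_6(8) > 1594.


E[X] = C(1594, 8) · 6^{1 − 28} = 1015652773590544255167 · 6^{−27} = 1015652773590544255167/1023490369077469249536.
As a reduced fraction: E[X] = 37616769392242379821/37907050706572935168 ≈ 0.992342.
Is E[X] < 1? YES.
Since E[X] < 1, there exists a 6-coloring of K_{1594} with no monochromatic K_8; hence R_6(8) > 1594.

E[X] = 37616769392242379821/37907050706572935168 ≈ 0.992342; E[X] < 1, so R_6(8) > 1594.


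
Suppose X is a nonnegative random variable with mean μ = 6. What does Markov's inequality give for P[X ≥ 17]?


μ = E[X] = 6, a = 17.
Markov: P[X ≥ 17] ≤ μ/a = (6)/17 = 6/17.
Numerically: ≈ 0.3529.
(Since a = 17 > μ = 6.0000, the bound 6/17 is < 1 and informative.)

P[X ≥ 17] ≤ 6/17 ≈ 0.3529.


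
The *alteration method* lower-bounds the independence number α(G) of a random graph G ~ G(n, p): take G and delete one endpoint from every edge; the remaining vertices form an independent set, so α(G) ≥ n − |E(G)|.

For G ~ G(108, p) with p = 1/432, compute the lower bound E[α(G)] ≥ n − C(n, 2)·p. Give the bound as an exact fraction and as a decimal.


E[|E(G)|] = C(108, 2)·p = 5778 · (1/432) = 107/8.
E[α(G)] ≥ n − E[|E(G)|] = 108 − 107/8 = 757/8.
Numerically: ≈ 94.625000.
(This is only a lower bound; the true E[α(G)] may be larger.)

E[α(G)] ≥ 757/8 ≈ 94.625000.


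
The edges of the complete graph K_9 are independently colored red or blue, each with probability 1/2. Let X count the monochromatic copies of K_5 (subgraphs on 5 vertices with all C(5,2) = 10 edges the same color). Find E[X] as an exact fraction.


Let X = Σ_S X_S over the C(9, 5) = 126 subsets S of size 5, where X_S = 1 if the K_5 on S is monochromatic.
For a fixed S, the K_5 on S has C(5, 2) = 10 edges. P[all 10 edges red] = (1/2)^10, and likewise for blue, so P[monochromatic] = 2·(1/2)^10 = 2^{1 − 10} = 1/512.
By linearity of expectation: E[X] = C(9, 5) · 2^{1 − 10} = 126 · 1/512 = 63/256.
Numerically: E[X] ≈ 0.2461.

E[X] = C(9,5)·2^(1−C(5,2)) = 63/256 ≈ 0.2461.


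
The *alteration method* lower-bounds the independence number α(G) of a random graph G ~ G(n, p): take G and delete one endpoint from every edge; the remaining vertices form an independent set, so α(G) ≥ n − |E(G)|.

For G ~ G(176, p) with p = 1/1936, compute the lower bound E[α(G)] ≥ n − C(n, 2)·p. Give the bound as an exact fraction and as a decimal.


E[|E(G)|] = C(176, 2)·p = 15400 · (1/1936) = 175/22.
E[α(G)] ≥ n − E[|E(G)|] = 176 − 175/22 = 3697/22.
Numerically: ≈ 168.0455.
(This is only a lower bound; the true E[α(G)] may be larger.)

E[α(G)] ≥ 3697/22 ≈ 168.0455.


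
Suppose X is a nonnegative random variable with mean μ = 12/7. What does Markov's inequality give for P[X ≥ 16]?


μ = E[X] = 12/7, a = 16.
Markov: P[X ≥ 16] ≤ μ/a = (12/7)/16 = 3/28.
Numerically: ≈ 0.1071.
(Since a = 16 > μ = 1.7143, the bound 3/28 is < 1 and informative.)

P[X ≥ 16] ≤ 3/28 ≈ 0.1071.


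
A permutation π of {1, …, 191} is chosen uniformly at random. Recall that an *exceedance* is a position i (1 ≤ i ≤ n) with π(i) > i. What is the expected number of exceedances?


Write X = Σ_{i=1}^{191} X_i, where X_i = 1_{π(i) > i}.
For each fixed i, π(i) is uniform over {1, …, 191} (marginal of a uniform permutation), so P[π(i) > i] = (n − i)/n. Summing: Σ_{i=1}^{191} (n − i)/n = (0 + 1 + … + 190)/191 = 191(191 − 1)/(2·191) = (191 − 1)/2.
Hence E[X] = Σ_{i=1}^{191} (191 − i)/191 = 95 ≈ 95.00000.

E[X] = 95 = 95.00000.


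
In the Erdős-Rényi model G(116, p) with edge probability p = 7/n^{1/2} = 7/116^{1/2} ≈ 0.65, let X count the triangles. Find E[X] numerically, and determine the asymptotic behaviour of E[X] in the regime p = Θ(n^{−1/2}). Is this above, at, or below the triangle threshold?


Number of potential triangles: C(116, 3) = 253460.
Each occurs with probability p³ ≈ (0.65)³ ≈ 2.74541e-01.
By linearity: E[X] = C(116, 3)·p³ ≈ 253460 · 2.74541e-01 ≈ 69585.150.
Since α = 1/2 < 1, p = c/n^{1/2} ≫ 1/n is above the triangle threshold p ~ 1/n. Asymptotically E[X] ~ (c³/6)·n^{3(1−α)} = (7³/6)·n^{1.5} → ∞; triangles are abundant w.h.p.

E[X] ≈ 69585.150; in regime p = Θ(1/n^{1/2}) E[X] diverges (above the triangle threshold p ~ 1/n).


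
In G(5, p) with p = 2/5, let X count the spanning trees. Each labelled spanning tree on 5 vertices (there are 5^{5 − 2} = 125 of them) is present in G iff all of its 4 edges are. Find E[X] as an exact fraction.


K_5 has 5^{5 − 2} = 125 labelled spanning trees.
For each such spanning tree H, let X_H = 1 if all 4 edges of H are present in G. Then P[X_H = 1] = p^{4} = (2/5)^{4} = 16/625.
Summing the indicators: E[X] = Σ_H E[X_H] = 125 · p^{4} = 125 · 16/625 = 16/5.
Numerically: E[X] ≈ 3.2.

E[X] = 125 · (2/5)^{4} = 16/5 ≈ 3.2.


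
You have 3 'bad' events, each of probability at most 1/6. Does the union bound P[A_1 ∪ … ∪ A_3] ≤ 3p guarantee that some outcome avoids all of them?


Union bound: P[∪_{i=1}^{3} A_i] ≤ Σ_i P[A_i] ≤ 3·p = 3·(1/6) = 1/2.
Numerically: 1/2 ≈ 0.500000.
Is 1/2 < 1? YES.
Since P[∪ A_i] ≤ 1/2 < 1, the complement has P[∩ A_i^c] ≥ 1 − 1/2 = 1/2 > 0, so some outcome avoids every A_i.

3·p = 1/2 ≈ 0.500000; existence CERTIFIED by the union bound.


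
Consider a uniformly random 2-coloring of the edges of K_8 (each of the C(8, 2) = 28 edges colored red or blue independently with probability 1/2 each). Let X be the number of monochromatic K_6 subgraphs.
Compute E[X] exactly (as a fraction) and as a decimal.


Let X = Σ_S X_S over the C(8, 6) = 28 subsets S of size 6, where X_S = 1 if the K_6 on S is monochromatic.
For a fixed S, the K_6 on S has C(6, 2) = 15 edges. P[all 15 edges red] = (1/2)^15, and likewise for blue, so P[monochromatic] = 2·(1/2)^15 = 2^{1 − 15} = 1/16384.
Summing: E[X] = C(8, 6) · 2^{1 − 15} = 28 · 1/16384 = 7/4096.
Numerically: E[X] ≈ 0.00171.

E[X] = C(8,6)·2^(1−C(6,2)) = 7/4096 ≈ 0.00171.


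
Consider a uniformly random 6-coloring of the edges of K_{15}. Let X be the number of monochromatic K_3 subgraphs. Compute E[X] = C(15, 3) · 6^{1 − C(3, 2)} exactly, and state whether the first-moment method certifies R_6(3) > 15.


E[X] = C(15, 3) · 6^{1 − 3} = 455 · 6^{−2} = 455/36.
As a reduced fraction: E[X] = 455/36 ≈ 12.639.
Is E[X] < 1? NO.
Since E[X] ≥ 1, the first-moment bound is inconclusive at n = 15; it does NOT by itself certify R_6(3) > 15.

E[X] = 455/36 ≈ 12.639; E[X] ≥ 1; first-moment method inconclusive here.


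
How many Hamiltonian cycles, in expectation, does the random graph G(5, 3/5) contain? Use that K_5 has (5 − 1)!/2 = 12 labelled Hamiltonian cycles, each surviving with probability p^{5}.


K_5 has (5 − 1)!/2 = 12 labelled Hamiltonian cycles.
For each such Hamiltonian cycle H, let X_H = 1 if all 5 edges of H are present in G. Then P[X_H = 1] = p^{5} = (3/5)^{5} = 243/3125.
Summing the indicators: E[X] = Σ_H E[X_H] = 12 · p^{5} = 12 · 243/3125 = 2916/3125.
Numerically: E[X] ≈ 0.9331.

E[X] = 12 · (3/5)^{5} = 2916/3125 ≈ 0.9331.


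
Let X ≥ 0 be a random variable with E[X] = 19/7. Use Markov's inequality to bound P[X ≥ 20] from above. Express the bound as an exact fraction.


μ = E[X] = 19/7, a = 20.
Markov: P[X ≥ 20] ≤ μ/a = (19/7)/20 = 19/140.
Numerically: ≈ 0.136.
(Since a = 20 > μ = 2.714, the bound 19/140 is < 1 and informative.)

P[X ≥ 20] ≤ 19/140 ≈ 0.136.


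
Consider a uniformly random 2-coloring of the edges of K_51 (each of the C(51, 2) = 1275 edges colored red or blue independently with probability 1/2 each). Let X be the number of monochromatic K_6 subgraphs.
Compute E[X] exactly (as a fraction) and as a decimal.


Let X = Σ_S X_S over the C(51, 6) = 18009460 subsets S of size 6, where X_S = 1 if the K_6 on S is monochromatic.
For a fixed S, the K_6 on S has C(6, 2) = 15 edges. P[all 15 edges red] = (1/2)^15, and likewise for blue, so P[monochromatic] = 2·(1/2)^15 = 2^{1 − 15} = 1/16384.
Summing: E[X] = C(51, 6) · 2^{1 − 15} = 18009460 · 1/16384 = 4502365/4096.
Numerically: E[X] ≈ 1099.2102.

E[X] = C(51,6)·2^(1−C(6,2)) = 4502365/4096 ≈ 1099.2102.


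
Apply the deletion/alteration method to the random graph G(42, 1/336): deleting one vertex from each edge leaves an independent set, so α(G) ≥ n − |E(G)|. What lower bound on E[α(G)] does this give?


E[|E(G)|] = C(42, 2)·p = 861 · (1/336) = 41/16.
E[α(G)] ≥ n − E[|E(G)|] = 42 − 41/16 = 631/16.
Numerically: ≈ 39.438.
(This is only a lower bound; the true E[α(G)] may be larger.)

E[α(G)] ≥ 631/16 ≈ 39.438.


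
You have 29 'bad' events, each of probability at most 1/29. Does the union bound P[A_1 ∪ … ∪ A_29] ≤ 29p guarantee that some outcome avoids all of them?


Union bound: P[∪_{i=1}^{29} A_i] ≤ Σ_i P[A_i] ≤ 29·p = 29·(1/29) = 1.
Numerically: 1 ≈ 1.00000.
Is 1 < 1? NO.
Since the bound 1 is ≥ 1, the union bound is uninformative here; it does NOT by itself certify existence.

29·p = 1 ≈ 1.00000; existence NOT certified by the union bound.


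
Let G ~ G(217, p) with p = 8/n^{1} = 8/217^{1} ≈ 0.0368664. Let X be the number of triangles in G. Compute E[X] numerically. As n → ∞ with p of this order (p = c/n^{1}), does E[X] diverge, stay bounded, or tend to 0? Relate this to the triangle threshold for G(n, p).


Number of potential triangles: C(217, 3) = 1679580.
Each occurs with probability p³ ≈ (0.0368664)³ ≈ 5.01061183e-05.
By linearity: E[X] = C(217, 3)·p³ ≈ 1679580 · 5.01061183e-05 ≈ 84.157234.
Here α = 1, so p = 8/n is exactly at the triangle threshold p ~ 1/n. Asymptotically E[X] → c³/6 = 8³/6 = 256/3 ≈ 85.333333, a bounded constant. In this regime the triangle count is asymptotically Poisson(c³/6).

E[X] ≈ 84.157234; in regime p = Θ(1/n^{1}) E[X] stays bounded (at the triangle threshold p ~ 1/n).


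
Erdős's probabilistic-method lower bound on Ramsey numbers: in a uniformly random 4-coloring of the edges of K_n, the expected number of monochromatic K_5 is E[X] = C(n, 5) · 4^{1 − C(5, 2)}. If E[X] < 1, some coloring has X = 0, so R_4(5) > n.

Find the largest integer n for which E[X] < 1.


We need C(n, 5) · 4^{1 − 10} < 1, i.e. C(n, 5) < 4^{10 − 1} = 262144.
Check values of n near the boundary:
  n = 28: C(28, 5) = 98280; 98280 < 262144? YES
  n = 29: C(29, 5) = 118755; 118755 < 262144? YES
  n = 30: C(30, 5) = 142506; 142506 < 262144? YES
  n = 31: C(31, 5) = 169911; 169911 < 262144? YES
  n = 32: C(32, 5) = 201376; 201376 < 262144? YES
  n = 33: C(33, 5) = 237336; 237336 < 262144? YES
  n = 34: C(34, 5) = 278256; 278256 < 262144? NO
The largest n with C(n, 5) < 262144 is n = 33 (where E[X] = 29667/32768 ≈ 0.9054). Hence R_4(5) > 33, i.e. R_4(5) ≥ 34.

Largest n = 33; hence R_4(5) > 33.


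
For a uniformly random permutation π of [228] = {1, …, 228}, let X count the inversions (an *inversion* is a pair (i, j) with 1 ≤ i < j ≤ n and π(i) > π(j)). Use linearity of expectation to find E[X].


Write X = Σ X_I over the C(228, 2) = 25878 pairs i < j, with X_I the indicator of one inversion.
There are 25878 indicators.
For each fixed pair i < j, the values π(i) and π(j) are two distinct elements of {1, …, 228} in uniformly random order; by symmetry P[π(i) > π(j)] = 1/2.
By linearity: E[X] = 25878 · (1/2) = C(228, 2) · (1/2) = 25878/2 = 12939 ≈ 12939.00000.

E[X] = 12939 = 12939.00000.


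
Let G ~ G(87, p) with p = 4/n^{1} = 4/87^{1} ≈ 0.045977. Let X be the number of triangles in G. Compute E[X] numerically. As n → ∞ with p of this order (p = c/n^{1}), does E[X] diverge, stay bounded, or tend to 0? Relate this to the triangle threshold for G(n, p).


Number of potential triangles: C(87, 3) = 105995.
Each occurs with probability p³ ≈ (0.045977)³ ≈ 9.71901419e-05.
By linearity: E[X] = C(87, 3)·p³ ≈ 105995 · 9.71901419e-05 ≈ 10.301669.
Here α = 1, so p = 4/n is exactly at the triangle threshold p ~ 1/n. Asymptotically E[X] → c³/6 = 4³/6 = 32/3 ≈ 10.666667, a bounded constant. In this regime the triangle count is asymptotically Poisson(c³/6).

E[X] ≈ 10.301669; in regime p = Θ(1/n^{1}) E[X] stays bounded (at the triangle threshold p ~ 1/n).


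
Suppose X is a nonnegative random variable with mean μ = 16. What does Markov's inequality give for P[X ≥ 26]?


μ = E[X] = 16, a = 26.
Markov: P[X ≥ 26] ≤ μ/a = (16)/26 = 8/13.
Numerically: ≈ 0.615.
(Since a = 26 > μ = 16.000, the bound 8/13 is < 1 and informative.)

P[X ≥ 26] ≤ 8/13 ≈ 0.615.


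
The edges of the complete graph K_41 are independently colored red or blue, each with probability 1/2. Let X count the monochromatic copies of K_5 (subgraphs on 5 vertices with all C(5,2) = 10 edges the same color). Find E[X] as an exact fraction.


Let X = Σ_S X_S over the C(41, 5) = 749398 subsets S of size 5, where X_S = 1 if the K_5 on S is monochromatic.
For a fixed S, the K_5 on S has C(5, 2) = 10 edges. P[all 10 edges red] = (1/2)^10, and likewise for blue, so P[monochromatic] = 2·(1/2)^10 = 2^{1 − 10} = 1/512.
By linearity: E[X] = C(41, 5) · 2^{1 − 10} = 749398 · 1/512 = 374699/256.
Numerically: E[X] ≈ 1463.66797.

E[X] = C(41,5)·2^(1−C(5,2)) = 374699/256 ≈ 1463.66797.


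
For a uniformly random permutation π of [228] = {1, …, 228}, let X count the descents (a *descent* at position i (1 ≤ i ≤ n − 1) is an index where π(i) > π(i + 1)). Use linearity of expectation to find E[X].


Write X = Σ X_I over i = 1, …, 227, with X_I the indicator of one descent.
There are 227 indicators.
For each fixed i, the pair (π(i), π(i+1)) is a uniformly random ordered pair of distinct values from {1, …, 228}; by symmetry P[π(i) > π(i+1)] = 1/2.
By linearity: E[X] = 227 · (1/2) = (228 − 1) · (1/2) = 227/2 ≈ 113.50000.

E[X] = 227/2 = 113.50000.


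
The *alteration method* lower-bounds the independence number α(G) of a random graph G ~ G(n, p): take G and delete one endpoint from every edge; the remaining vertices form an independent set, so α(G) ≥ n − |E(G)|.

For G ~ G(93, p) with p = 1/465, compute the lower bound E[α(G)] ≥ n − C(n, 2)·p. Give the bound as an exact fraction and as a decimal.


E[|E(G)|] = C(93, 2)·p = 4278 · (1/465) = 46/5.
E[α(G)] ≥ n − E[|E(G)|] = 93 − 46/5 = 419/5.
Numerically: ≈ 83.80000.
(This is only a lower bound; the true E[α(G)] may be larger.)

E[α(G)] ≥ 419/5 ≈ 83.80000.


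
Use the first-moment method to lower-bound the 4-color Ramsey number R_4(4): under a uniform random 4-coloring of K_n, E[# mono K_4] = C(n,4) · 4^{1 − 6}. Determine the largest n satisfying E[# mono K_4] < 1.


We need C(n, 4) · 4^{1 − 6} < 1, i.e. C(n, 4) < 4^{6 − 1} = 1024.
Check values of n near the boundary:
  n = 12: C(12, 4) = 495; 495 < 1024? YES
  n = 13: C(13, 4) = 715; 715 < 1024? YES
  n = 14: C(14, 4) = 1001; 1001 < 1024? YES
  n = 15: C(15, 4) = 1365; 1365 < 1024? NO
  n = 16: C(16, 4) = 1820; 1820 < 1024? NO
  n = 17: C(17, 4) = 2380; 2380 < 1024? NO
The largest n with C(n, 4) < 1024 is n = 14 (where E[X] = 1001/1024 ≈ 0.9775). Hence R_4(4) > 14, i.e. R_4(4) ≥ 15.

Largest n = 14; hence R_4(4) > 14.


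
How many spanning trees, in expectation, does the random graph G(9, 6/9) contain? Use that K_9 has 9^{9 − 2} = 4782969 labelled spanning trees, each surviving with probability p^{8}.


K_9 has 9^{9 − 2} = 4782969 labelled spanning trees.
For each such spanning tree H, let X_H = 1 if all 8 edges of H are present in G. Then P[X_H = 1] = p^{8} = (2/3)^{8} = 256/6561.
By linearity of expectation: E[X] = Σ_H E[X_H] = 4782969 · p^{8} = 4782969 · 256/6561 = 186624.
Numerically: E[X] ≈ 1.866e+05.

E[X] = 4782969 · (2/3)^{8} = 186624 ≈ 1.866e+05.


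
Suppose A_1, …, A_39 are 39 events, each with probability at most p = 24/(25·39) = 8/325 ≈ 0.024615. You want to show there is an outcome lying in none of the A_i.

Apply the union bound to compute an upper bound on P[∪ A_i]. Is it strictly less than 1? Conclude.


Union bound: P[∪_{i=1}^{39} A_i] ≤ Σ_i P[A_i] ≤ 39·p = 39·(8/325) = 24/25.
Numerically: 24/25 ≈ 0.960000.
Is 24/25 < 1? YES.
Since P[∪ A_i] ≤ 24/25 < 1, the complement has P[∩ A_i^c] ≥ 1 − 24/25 = 1/25 > 0, so some outcome avoids every A_i.

39·p = 24/25 ≈ 0.960000; existence CERTIFIED by the union bound.


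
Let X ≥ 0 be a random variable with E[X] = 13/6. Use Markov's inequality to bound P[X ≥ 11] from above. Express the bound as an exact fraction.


μ = E[X] = 13/6, a = 11.
Markov: P[X ≥ 11] ≤ μ/a = (13/6)/11 = 13/66.
Numerically: ≈ 0.197.
(Since a = 11 > μ = 2.167, the bound 13/66 is < 1 and informative.)

P[X ≥ 11] ≤ 13/66 ≈ 0.197.


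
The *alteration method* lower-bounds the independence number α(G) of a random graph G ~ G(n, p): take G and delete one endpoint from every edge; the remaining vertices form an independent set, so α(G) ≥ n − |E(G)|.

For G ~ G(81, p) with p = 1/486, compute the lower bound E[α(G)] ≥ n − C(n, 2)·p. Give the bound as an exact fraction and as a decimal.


E[|E(G)|] = C(81, 2)·p = 3240 · (1/486) = 20/3.
E[α(G)] ≥ n − E[|E(G)|] = 81 − 20/3 = 223/3.
Numerically: ≈ 74.333333.
(This is only a lower bound; the true E[α(G)] may be larger.)

E[α(G)] ≥ 223/3 ≈ 74.333333.


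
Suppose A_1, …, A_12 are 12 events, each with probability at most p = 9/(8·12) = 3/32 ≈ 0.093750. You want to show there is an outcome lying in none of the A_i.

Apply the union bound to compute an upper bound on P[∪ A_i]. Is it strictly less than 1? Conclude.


Union bound: P[∪_{i=1}^{12} A_i] ≤ Σ_i P[A_i] ≤ 12·p = 12·(3/32) = 9/8.
Numerically: 9/8 ≈ 1.125000.
Is 9/8 < 1? NO.
Since the bound 9/8 is ≥ 1, the union bound is uninformative here; it does NOT by itself certify existence.

12·p = 9/8 ≈ 1.125000; existence NOT certified by the union bound.


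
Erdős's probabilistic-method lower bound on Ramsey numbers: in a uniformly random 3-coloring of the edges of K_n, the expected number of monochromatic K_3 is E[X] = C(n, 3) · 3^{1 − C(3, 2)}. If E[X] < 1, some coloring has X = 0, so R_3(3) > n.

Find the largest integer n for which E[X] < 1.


We need C(n, 3) · 3^{1 − 3} < 1, i.e. C(n, 3) < 3^{3 − 1} = 9.
Check values of n near the boundary:
  n = 3: C(3, 3) = 1; 1 < 9? YES
  n = 4: C(4, 3) = 4; 4 < 9? YES
  n = 5: C(5, 3) = 10; 10 < 9? NO
  n = 6: C(6, 3) = 20; 20 < 9? NO
The largest n with C(n, 3) < 9 is n = 4 (where E[X] = 4/9 ≈ 0.444). Hence R_3(3) > 4, i.e. R_3(3) ≥ 5.

Largest n = 4; hence R_3(3) > 4.


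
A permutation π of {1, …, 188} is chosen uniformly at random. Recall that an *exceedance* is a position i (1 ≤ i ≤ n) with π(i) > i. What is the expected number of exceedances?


Write X = Σ_{i=1}^{188} X_i, where X_i = 1_{π(i) > i}.
For each fixed i, π(i) is uniform over {1, …, 188} (marginal of a uniform permutation), so P[π(i) > i] = (n − i)/n. Summing: Σ_{i=1}^{188} (n − i)/n = (0 + 1 + … + 187)/188 = 188(188 − 1)/(2·188) = (188 − 1)/2.
Hence E[X] = Σ_{i=1}^{188} (188 − i)/188 = 187/2 ≈ 93.5000.

E[X] = 187/2 = 93.5000.


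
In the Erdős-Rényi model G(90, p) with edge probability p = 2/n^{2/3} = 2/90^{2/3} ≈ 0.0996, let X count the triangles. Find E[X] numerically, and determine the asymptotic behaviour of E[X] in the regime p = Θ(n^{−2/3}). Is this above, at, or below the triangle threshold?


Number of potential triangles: C(90, 3) = 117480.
Each occurs with probability p³ ≈ (0.0996)³ ≈ 9.87654e-04.
By linearity: E[X] = C(90, 3)·p³ ≈ 117480 · 9.87654e-04 ≈ 116.030.
Since α = 2/3 < 1, p = c/n^{2/3} ≫ 1/n is above the triangle threshold p ~ 1/n. Asymptotically E[X] ~ (c³/6)·n^{3(1−α)} = (2³/6)·n^{1} → ∞; triangles are abundant w.h.p.

E[X] ≈ 116.030; in regime p = Θ(1/n^{2/3}) E[X] diverges (above the triangle threshold p ~ 1/n).


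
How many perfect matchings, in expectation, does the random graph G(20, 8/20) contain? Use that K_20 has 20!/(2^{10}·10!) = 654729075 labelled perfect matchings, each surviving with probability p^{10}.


K_20 has 20!/(2^{10}·10!) = 654729075 labelled perfect matchings.
For each such perfect matching H, let X_H = 1 if all 10 edges of H are present in G. Then P[X_H = 1] = p^{10} = (2/5)^{10} = 1024/9765625.
By linearity of expectation: E[X] = Σ_H E[X_H] = 654729075 · p^{10} = 654729075 · 1024/9765625 = 26817702912/390625.
Numerically: E[X] ≈ 68653.3.

E[X] = 654729075 · (2/5)^{10} = 26817702912/390625 ≈ 68653.3.


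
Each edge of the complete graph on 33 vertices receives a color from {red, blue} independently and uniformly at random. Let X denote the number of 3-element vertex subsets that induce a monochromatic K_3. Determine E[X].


Let X = Σ_S X_S over the C(33, 3) = 5456 subsets S of size 3, where X_S = 1 if the K_3 on S is monochromatic.
For a fixed S, the K_3 on S has C(3, 2) = 3 edges. P[all 3 edges red] = (1/2)^3, and likewise for blue, so P[monochromatic] = 2·(1/2)^3 = 2^{1 − 3} = 1/4.
By linearity: E[X] = C(33, 3) · 2^{1 − 3} = 5456 · 1/4 = 1364.
Numerically: E[X] ≈ 1364.000.

E[X] = C(33,3)·2^(1−C(3,2)) = 1364 ≈ 1364.000.


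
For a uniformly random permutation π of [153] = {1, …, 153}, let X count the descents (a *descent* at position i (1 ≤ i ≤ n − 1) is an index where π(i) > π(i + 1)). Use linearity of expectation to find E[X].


Write X = Σ X_I over i = 1, …, 152, with X_I the indicator of one descent.
There are 152 indicators.
For each fixed i, the pair (π(i), π(i+1)) is a uniformly random ordered pair of distinct values from {1, …, 153}; by symmetry P[π(i) > π(i+1)] = 1/2.
By linearity: E[X] = 152 · (1/2) = (153 − 1) · (1/2) = 76 ≈ 76.0000.

E[X] = 76 = 76.0000.


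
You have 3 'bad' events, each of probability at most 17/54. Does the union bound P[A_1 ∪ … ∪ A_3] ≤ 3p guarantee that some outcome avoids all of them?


Union bound: P[∪_{i=1}^{3} A_i] ≤ Σ_i P[A_i] ≤ 3·p = 3·(17/54) = 17/18.
Numerically: 17/18 ≈ 0.944444.
Is 17/18 < 1? YES.
Since P[∪ A_i] ≤ 17/18 < 1, the complement has P[∩ A_i^c] ≥ 1 − 17/18 = 1/18 > 0, so some outcome avoids every A_i.

3·p = 17/18 ≈ 0.944444; existence CERTIFIED by the union bound.


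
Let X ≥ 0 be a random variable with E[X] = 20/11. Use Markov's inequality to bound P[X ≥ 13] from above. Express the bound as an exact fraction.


μ = E[X] = 20/11, a = 13.
Markov: P[X ≥ 13] ≤ μ/a = (20/11)/13 = 20/143.
Numerically: ≈ 0.140.
(Since a = 13 > μ = 1.818, the bound 20/143 is < 1 and informative.)

P[X ≥ 13] ≤ 20/143 ≈ 0.140.
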